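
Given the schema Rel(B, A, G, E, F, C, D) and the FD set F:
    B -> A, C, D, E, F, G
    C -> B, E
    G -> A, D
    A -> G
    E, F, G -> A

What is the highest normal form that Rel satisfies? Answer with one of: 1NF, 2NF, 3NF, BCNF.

2NF

Candidate keys: {B}, {C}. Prime attributes: {B, C}.
G -> A, D breaks BCNF: {G}⁺ = {A, D, G}, so {G} is not a superkey.
G -> A, D has non-prime {A, D} on the right and a non-superkey on the left, so 3NF fails.
With only single-attribute keys there can be no partial dependency, so 2NF holds.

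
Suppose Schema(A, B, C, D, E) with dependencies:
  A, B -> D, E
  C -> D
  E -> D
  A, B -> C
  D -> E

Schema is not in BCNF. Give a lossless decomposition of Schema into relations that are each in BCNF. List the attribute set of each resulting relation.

Candidate key of the original relation: {A, B}.
Within {A, B, C, D, E}: {C}⁺ ∩ {A, B, C, D, E} = {C, D, E}, not the whole set, so C -> D, E violates BCNF; decompose into {C, D, E} and {A, B, C}.
Within {C, D, E}: {E}⁺ ∩ {C, D, E} = {D, E}, not the whole set, so E -> D violates BCNF; decompose into {D, E} and {C, E}.
{D, E} has no BCNF violation.
{C, E} has no BCNF violation.
{A, B, C} has no BCNF violation.

{A, B, C}; {C, E}; {D, E}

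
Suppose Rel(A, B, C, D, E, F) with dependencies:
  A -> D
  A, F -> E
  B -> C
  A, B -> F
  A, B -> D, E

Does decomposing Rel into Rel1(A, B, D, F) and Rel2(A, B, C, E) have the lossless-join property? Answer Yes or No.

Yes

Rel1 ∩ Rel2 = {A, B}; its closure under F is {A, B, C, D, E, F}.
Since Rel1 ⊆ {A, B, C, D, E, F}, the intersection is a superkey of Rel1; the decomposition is lossless.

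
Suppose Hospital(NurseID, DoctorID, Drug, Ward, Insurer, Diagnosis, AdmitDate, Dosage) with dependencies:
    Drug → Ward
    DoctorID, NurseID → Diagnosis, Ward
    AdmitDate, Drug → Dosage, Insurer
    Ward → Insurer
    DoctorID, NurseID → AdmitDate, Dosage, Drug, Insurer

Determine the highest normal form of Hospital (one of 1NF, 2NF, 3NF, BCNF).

2NF

Candidate key: {DoctorID, NurseID}. Prime attributes: {DoctorID, NurseID}.
For Drug → Ward we have {Drug}⁺ = {Drug, Insurer, Ward}; {Drug} is not a superkey, so BCNF fails.
Drug → Ward has non-prime {Ward} on the right and a non-superkey on the left, so 3NF fails.
No proper subset of a key has a non-prime attribute in its closure, so there is no partial dependency; 2NF holds.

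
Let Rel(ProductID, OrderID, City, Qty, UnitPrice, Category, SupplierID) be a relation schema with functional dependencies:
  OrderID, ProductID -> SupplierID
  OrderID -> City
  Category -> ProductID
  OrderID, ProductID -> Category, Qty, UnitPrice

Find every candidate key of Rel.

{Category, OrderID}, {OrderID, ProductID}

Attributes never on any right-hand side: {OrderID} — every candidate key must contain it.
Closure of {Category, OrderID} is {Category, City, OrderID, ProductID, Qty, SupplierID, UnitPrice}, the whole schema; {Category, OrderID} is a candidate key.
Closure of {OrderID, ProductID} is {Category, City, OrderID, ProductID, Qty, SupplierID, UnitPrice}, the whole schema; {OrderID, ProductID} is a candidate key.
Any other superkey properly contains one of these, so there are no further candidate keys.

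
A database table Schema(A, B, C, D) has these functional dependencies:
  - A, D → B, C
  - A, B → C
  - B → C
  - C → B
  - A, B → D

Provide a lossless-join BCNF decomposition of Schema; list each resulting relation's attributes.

{A, B, D}; {B, C}

Candidate keys of the original relation: {A, B}, {A, C}, {A, D}.
Within {A, B, C, D}: {B}⁺ ∩ {A, B, C, D} = {B, C}, not the whole set, so B → C violates BCNF; decompose into {B, C} and {A, B, D}.
{B, C}: every determinant is a superkey — BCNF.
{A, B, D}: every determinant is a superkey — BCNF.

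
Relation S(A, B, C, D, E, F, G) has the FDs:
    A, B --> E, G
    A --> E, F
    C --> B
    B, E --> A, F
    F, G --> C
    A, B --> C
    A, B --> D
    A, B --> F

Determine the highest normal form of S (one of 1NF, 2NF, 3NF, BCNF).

Candidate keys: {A, B}, {A, C}, {A, G}, {B, E}, {C, E}, {E, F, G}. Prime attributes: {A, B, C, E, F, G}.
A --> E, F: {A}⁺ = {A, E, F}, which is not all of the attributes, so the left side is not a superkey — BCNF is violated.
But every attribute on its right side ({E, F}) is prime, and the same holds for every other non-superkey FD, so 3NF still holds.

3NF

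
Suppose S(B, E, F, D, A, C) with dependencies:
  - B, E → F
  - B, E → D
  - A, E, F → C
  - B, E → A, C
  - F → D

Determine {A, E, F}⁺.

{A, C, D, E, F}

Start with {A, E, F}.
A, E, F → C applies; add {C} → now {A, C, E, F}.
F → D applies; add {D} → now {A, C, D, E, F}.
No further FD applies.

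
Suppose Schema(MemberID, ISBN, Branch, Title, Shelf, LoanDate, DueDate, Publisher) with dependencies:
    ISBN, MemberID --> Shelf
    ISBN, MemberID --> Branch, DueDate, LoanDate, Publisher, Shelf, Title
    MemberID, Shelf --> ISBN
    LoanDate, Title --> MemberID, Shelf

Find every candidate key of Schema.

{ISBN, MemberID}⁺ = {Branch, DueDate, ISBN, LoanDate, MemberID, Publisher, Shelf, Title} — all of the relation — so {ISBN, MemberID} is a candidate key.
{LoanDate, Title}⁺ = {Branch, DueDate, ISBN, LoanDate, MemberID, Publisher, Shelf, Title} — all of the relation — so {LoanDate, Title} is a candidate key.
{MemberID, Shelf}⁺ = {Branch, DueDate, ISBN, LoanDate, MemberID, Publisher, Shelf, Title} — all of the relation — so {MemberID, Shelf} is a candidate key.
Any other superkey properly contains one of these, so there are no further candidate keys.

{ISBN, MemberID}, {LoanDate, Title}, {MemberID, Shelf}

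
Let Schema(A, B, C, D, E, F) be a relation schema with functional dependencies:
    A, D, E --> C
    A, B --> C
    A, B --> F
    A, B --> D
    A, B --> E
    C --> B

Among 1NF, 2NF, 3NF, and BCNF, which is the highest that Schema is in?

3NF

Candidate keys: {A, B}, {A, C}, {A, D, E}. Prime attributes: {A, B, C, D, E}.
For C --> B we have {C}⁺ = {B, C}; {C} is not a superkey, so BCNF fails.
Its right-hand attributes {B} are all prime, as are those of every other non-superkey FD — the relation is in 3NF.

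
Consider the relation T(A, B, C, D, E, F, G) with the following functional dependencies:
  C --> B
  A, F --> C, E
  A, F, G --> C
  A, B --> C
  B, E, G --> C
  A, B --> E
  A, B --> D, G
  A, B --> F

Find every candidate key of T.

Attributes never on any right-hand side: {A} — every candidate key must contain it.
{A, B}⁺ = {A, B, C, D, E, F, G}, which is every attribute, so {A, B} is a candidate key.
{A, C}⁺ = {A, B, C, D, E, F, G}, which is every attribute, so {A, C} is a candidate key.
{A, F}⁺ = {A, B, C, D, E, F, G}, which is every attribute, so {A, F} is a candidate key.
No proper subset of any of these is a key, and no other minimal superkey exists.

{A, B}, {A, C}, {A, F}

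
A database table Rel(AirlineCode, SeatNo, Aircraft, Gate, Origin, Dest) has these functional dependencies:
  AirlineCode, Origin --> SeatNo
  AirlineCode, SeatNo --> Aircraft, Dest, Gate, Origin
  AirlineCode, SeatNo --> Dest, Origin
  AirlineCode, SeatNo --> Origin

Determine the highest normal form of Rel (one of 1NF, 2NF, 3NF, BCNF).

Candidate keys: {AirlineCode, Origin}, {AirlineCode, SeatNo}. Prime attributes: {AirlineCode, Origin, SeatNo}.
Every FD has a superkey on the left, so the relation is in BCNF.

BCNF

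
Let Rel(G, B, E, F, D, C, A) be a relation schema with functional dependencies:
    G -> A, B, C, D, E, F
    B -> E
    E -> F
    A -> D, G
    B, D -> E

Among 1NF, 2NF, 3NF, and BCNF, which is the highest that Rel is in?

Candidate keys: {A}, {G}. Prime attributes: {A, G}.
B -> E breaks BCNF: {B}⁺ = {B, E, F}, so {B} is not a superkey.
B -> E has non-prime {E} on the right and a non-superkey on the left, so 3NF fails.
Every candidate key is a single attribute, so no partial dependency is possible; 2NF holds.

2NF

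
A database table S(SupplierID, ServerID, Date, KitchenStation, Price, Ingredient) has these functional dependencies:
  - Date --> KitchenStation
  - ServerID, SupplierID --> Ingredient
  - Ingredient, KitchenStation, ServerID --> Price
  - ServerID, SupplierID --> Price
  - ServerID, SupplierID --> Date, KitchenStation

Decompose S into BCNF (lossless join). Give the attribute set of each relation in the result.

{Date, Ingredient, Price, ServerID}; {Date, Ingredient, ServerID, SupplierID}; {Date, KitchenStation}

Candidate key of the original relation: {ServerID, SupplierID}.
Within {Date, Ingredient, KitchenStation, Price, ServerID, SupplierID}: {Date}⁺ ∩ {Date, Ingredient, KitchenStation, Price, ServerID, SupplierID} = {Date, KitchenStation}, not the whole set, so Date --> KitchenStation violates BCNF; decompose into {Date, KitchenStation} and {Date, Ingredient, Price, ServerID, SupplierID}.
{Date, KitchenStation} is in BCNF.
Within {Date, Ingredient, Price, ServerID, SupplierID}: {Date, Ingredient, ServerID}⁺ ∩ {Date, Ingredient, Price, ServerID, SupplierID} = {Date, Ingredient, Price, ServerID}, not the whole set, so Date, Ingredient, ServerID --> Price violates BCNF; decompose into {Date, Ingredient, Price, ServerID} and {Date, Ingredient, ServerID, SupplierID}.
{Date, Ingredient, Price, ServerID} is in BCNF.
{Date, Ingredient, ServerID, SupplierID} is in BCNF.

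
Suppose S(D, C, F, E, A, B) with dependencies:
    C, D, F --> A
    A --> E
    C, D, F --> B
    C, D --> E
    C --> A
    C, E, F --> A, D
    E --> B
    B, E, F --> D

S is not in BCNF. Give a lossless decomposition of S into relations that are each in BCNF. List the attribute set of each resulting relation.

{A, C}; {A, E}; {B, E}; {C, D, F}

Candidate key of the original relation: {C, F}.
In {A, B, C, D, E, F}, {A} is not a superkey ({A}⁺ restricted to this set is {A, B, E}), so split on A --> B, E into {A, B, E} and {A, C, D, F}.
In {A, B, E}, {E} is not a superkey ({E}⁺ restricted to this set is {B, E}), so split on E --> B into {B, E} and {A, E}.
{B, E}: every determinant is a superkey — BCNF.
{A, E}: every determinant is a superkey — BCNF.
In {A, C, D, F}, {C, D} is not a superkey ({C, D}⁺ restricted to this set is {A, C, D}), so split on C, D --> A into {A, C, D} and {C, D, F}.
In {A, C, D}, {C} is not a superkey ({C}⁺ restricted to this set is {A, C}), so split on C --> A into {A, C} and {C, D}.
{A, C}: every determinant is a superkey — BCNF.
{C, D}: every determinant is a superkey — BCNF.
{C, D, F}: every determinant is a superkey — BCNF.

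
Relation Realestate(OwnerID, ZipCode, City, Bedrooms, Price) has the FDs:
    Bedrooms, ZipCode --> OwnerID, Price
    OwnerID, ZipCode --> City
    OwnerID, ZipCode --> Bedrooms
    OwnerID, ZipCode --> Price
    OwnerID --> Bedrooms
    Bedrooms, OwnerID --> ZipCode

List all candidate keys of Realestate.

{OwnerID}⁺ = {Bedrooms, City, OwnerID, Price, ZipCode} — all of the relation — so {OwnerID} is a candidate key.
{Bedrooms, ZipCode}⁺ = {Bedrooms, City, OwnerID, Price, ZipCode} — all of the relation — so {Bedrooms, ZipCode} is a candidate key.
These are minimal and exhaustive — every other superkey contains one of them.

{Bedrooms, ZipCode}, {OwnerID}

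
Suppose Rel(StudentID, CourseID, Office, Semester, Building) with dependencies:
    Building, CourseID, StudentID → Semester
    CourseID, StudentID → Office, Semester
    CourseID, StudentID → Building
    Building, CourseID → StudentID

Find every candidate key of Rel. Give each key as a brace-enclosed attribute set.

{Building, CourseID}, {CourseID, StudentID}

Attributes never on any right-hand side: {CourseID} — every candidate key must contain it.
{Building, CourseID}⁺ = {Building, CourseID, Office, Semester, StudentID}, which is every attribute, so {Building, CourseID} is a candidate key.
{CourseID, StudentID}⁺ = {Building, CourseID, Office, Semester, StudentID}, which is every attribute, so {CourseID, StudentID} is a candidate key.
Any other superkey properly contains one of these, so there are no further candidate keys.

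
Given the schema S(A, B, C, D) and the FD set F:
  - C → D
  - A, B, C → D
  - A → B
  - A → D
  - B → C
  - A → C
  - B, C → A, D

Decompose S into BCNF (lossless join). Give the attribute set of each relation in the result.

{A, B, C}; {C, D}

Candidate keys of the original relation: {A}, {B}.
In {A, B, C, D}, {C} is not a superkey ({C}⁺ restricted to this set is {C, D}), so split on C → D into {C, D} and {A, B, C}.
{C, D}: every determinant is a superkey — BCNF.
{A, B, C}: every determinant is a superkey — BCNF.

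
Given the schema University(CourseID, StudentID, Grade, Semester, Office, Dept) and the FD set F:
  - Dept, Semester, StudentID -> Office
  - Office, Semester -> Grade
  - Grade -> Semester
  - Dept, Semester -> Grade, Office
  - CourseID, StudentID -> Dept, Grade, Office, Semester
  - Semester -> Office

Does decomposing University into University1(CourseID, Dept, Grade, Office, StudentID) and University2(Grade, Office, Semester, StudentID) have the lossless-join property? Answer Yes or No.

University1 ∩ University2 = {Grade, Office, StudentID}; its closure under F is {Grade, Office, Semester, StudentID}.
Since University2 ⊆ {Grade, Office, Semester, StudentID}, the intersection is a superkey of University2; the decomposition is lossless.

Yes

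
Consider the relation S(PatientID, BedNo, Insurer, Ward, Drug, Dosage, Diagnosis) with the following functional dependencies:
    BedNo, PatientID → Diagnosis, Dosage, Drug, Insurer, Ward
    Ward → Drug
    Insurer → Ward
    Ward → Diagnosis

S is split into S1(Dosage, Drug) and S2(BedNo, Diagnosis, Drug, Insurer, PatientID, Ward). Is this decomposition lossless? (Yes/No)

No

Common attributes: {Drug}; their closure is {Drug}.
Neither S1 nor S2 is contained in that closure, so the decomposition is lossy.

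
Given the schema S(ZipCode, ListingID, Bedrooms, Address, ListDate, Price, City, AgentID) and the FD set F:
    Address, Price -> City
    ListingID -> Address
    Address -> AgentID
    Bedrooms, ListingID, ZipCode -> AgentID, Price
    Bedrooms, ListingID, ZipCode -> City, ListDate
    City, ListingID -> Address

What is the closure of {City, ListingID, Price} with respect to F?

{Address, AgentID, City, ListingID, Price}

Start with {City, ListingID, Price}.
ListingID -> Address applies; add {Address} → now {Address, City, ListingID, Price}.
Address -> AgentID applies; add {AgentID} → now {Address, AgentID, City, ListingID, Price}.
No further FD applies.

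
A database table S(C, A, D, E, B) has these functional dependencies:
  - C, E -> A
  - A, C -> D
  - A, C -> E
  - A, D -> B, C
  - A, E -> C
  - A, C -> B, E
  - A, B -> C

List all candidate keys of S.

{A, B}, {A, C}, {A, D}, {A, E}, {C, E}

Closure of {A, B} is {A, B, C, D, E}, the whole schema; {A, B} is a candidate key.
Closure of {A, C} is {A, B, C, D, E}, the whole schema; {A, C} is a candidate key.
Closure of {A, D} is {A, B, C, D, E}, the whole schema; {A, D} is a candidate key.
Closure of {A, E} is {A, B, C, D, E}, the whole schema; {A, E} is a candidate key.
Closure of {C, E} is {A, B, C, D, E}, the whole schema; {C, E} is a candidate key.
No proper subset of any of these is a key, and no other minimal superkey exists.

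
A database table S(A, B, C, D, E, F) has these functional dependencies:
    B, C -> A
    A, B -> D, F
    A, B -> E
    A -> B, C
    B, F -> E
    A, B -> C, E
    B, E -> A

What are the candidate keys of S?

{A}, {B, C}, {B, E}, {B, F}

{A}⁺ = {A, B, C, D, E, F} — all of the relation — so {A} is a candidate key.
{B, C}⁺ = {A, B, C, D, E, F} — all of the relation — so {B, C} is a candidate key.
{B, E}⁺ = {A, B, C, D, E, F} — all of the relation — so {B, E} is a candidate key.
{B, F}⁺ = {A, B, C, D, E, F} — all of the relation — so {B, F} is a candidate key.
Any other superkey properly contains one of these, so there are no further candidate keys.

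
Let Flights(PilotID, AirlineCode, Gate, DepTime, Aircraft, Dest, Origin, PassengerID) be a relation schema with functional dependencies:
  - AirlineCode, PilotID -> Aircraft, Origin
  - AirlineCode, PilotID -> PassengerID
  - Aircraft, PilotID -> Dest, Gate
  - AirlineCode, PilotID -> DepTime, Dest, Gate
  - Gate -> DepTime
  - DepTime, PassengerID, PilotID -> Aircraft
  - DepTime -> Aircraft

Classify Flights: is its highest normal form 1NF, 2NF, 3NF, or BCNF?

Candidate key: {AirlineCode, PilotID}. Prime attributes: {AirlineCode, PilotID}.
For Aircraft, PilotID -> Dest, Gate we have {Aircraft, PilotID}⁺ = {Aircraft, DepTime, Dest, Gate, PilotID}; {Aircraft, PilotID} is not a superkey, so BCNF fails.
Aircraft, PilotID -> Dest, Gate has non-prime {Dest, Gate} on the right and a non-superkey on the left, so 3NF fails.
No proper subset of a key has a non-prime attribute in its closure, so there is no partial dependency; 2NF holds.

2NF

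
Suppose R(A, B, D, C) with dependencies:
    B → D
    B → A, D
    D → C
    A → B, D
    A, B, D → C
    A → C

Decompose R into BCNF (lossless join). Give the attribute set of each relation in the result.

Candidate keys of the original relation: {A}, {B}.
Within {A, B, C, D}: {D}⁺ ∩ {A, B, C, D} = {C, D}, not the whole set, so D → C violates BCNF; decompose into {C, D} and {A, B, D}.
{C, D} has no BCNF violation.
{A, B, D} has no BCNF violation.

{A, B, D}; {C, D}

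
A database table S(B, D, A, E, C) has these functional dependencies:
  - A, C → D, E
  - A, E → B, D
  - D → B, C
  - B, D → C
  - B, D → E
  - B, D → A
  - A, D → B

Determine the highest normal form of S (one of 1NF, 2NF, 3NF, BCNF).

Candidate keys: {A, C}, {A, E}, {D}. Prime attributes: {A, C, D, E}.
Each dependency's left side is a superkey — BCNF holds.

BCNF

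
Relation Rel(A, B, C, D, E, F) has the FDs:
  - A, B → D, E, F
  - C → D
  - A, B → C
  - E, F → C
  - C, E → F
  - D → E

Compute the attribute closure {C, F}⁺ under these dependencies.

{C, D, E, F}

Start with {C, F}.
C → D applies; add {D} → now {C, D, F}.
D → E applies; add {E} → now {C, D, E, F}.
No further FD applies.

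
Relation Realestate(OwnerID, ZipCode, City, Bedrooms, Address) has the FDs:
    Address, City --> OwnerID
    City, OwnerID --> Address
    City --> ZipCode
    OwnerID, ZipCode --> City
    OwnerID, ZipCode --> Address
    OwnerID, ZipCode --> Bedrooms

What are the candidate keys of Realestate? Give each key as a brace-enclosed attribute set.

{Address, City}⁺ = {Address, Bedrooms, City, OwnerID, ZipCode} — all of the relation — so {Address, City} is a candidate key.
{City, OwnerID}⁺ = {Address, Bedrooms, City, OwnerID, ZipCode} — all of the relation — so {City, OwnerID} is a candidate key.
{OwnerID, ZipCode}⁺ = {Address, Bedrooms, City, OwnerID, ZipCode} — all of the relation — so {OwnerID, ZipCode} is a candidate key.
Any other superkey properly contains one of these, so there are no further candidate keys.

{Address, City}, {City, OwnerID}, {OwnerID, ZipCode}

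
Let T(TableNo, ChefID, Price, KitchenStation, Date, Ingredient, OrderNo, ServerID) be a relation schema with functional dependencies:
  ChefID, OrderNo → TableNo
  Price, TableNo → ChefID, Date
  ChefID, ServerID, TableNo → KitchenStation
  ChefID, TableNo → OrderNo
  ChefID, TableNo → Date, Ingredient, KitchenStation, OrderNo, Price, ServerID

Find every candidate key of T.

{ChefID, OrderNo}, {ChefID, TableNo}, {Price, TableNo}

{ChefID, OrderNo}⁺ = {ChefID, Date, Ingredient, KitchenStation, OrderNo, Price, ServerID, TableNo} — all of the relation — so {ChefID, OrderNo} is a candidate key.
{ChefID, TableNo}⁺ = {ChefID, Date, Ingredient, KitchenStation, OrderNo, Price, ServerID, TableNo} — all of the relation — so {ChefID, TableNo} is a candidate key.
{Price, TableNo}⁺ = {ChefID, Date, Ingredient, KitchenStation, OrderNo, Price, ServerID, TableNo} — all of the relation — so {Price, TableNo} is a candidate key.
These are minimal and exhaustive — every other superkey contains one of them.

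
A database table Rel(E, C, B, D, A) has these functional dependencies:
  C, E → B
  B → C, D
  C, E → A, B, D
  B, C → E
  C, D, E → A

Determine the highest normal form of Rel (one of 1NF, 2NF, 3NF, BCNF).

BCNF

Candidate keys: {B}, {C, E}. Prime attributes: {B, C, E}.
The left-hand side of every FD is a superkey, so BCNF is satisfied.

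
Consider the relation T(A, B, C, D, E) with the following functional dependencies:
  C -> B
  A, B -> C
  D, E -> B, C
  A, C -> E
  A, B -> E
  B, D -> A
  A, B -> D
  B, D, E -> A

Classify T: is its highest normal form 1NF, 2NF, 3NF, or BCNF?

3NF

Candidate keys: {A, B}, {A, C}, {B, D}, {C, D}, {D, E}. Prime attributes: {A, B, C, D, E}.
C -> B: {C}⁺ = {B, C}, which is not all of the attributes, so the left side is not a superkey — BCNF is violated.
Since {B} ⊆ prime attributes and every other non-superkey FD also has a prime right side, the schema is in 3NF.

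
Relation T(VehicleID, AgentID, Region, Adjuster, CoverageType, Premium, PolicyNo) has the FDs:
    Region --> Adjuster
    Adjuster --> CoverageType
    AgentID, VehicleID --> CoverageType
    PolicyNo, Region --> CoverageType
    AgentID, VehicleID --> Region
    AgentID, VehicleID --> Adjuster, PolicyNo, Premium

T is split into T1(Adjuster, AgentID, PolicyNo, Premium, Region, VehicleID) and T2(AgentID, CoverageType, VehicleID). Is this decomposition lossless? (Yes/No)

The shared attributes are {AgentID, VehicleID} and {AgentID, VehicleID}⁺ = {Adjuster, AgentID, CoverageType, PolicyNo, Premium, Region, VehicleID}.
This includes all of T1, so the common attributes are a superkey of T1 — the join is lossless.

Yes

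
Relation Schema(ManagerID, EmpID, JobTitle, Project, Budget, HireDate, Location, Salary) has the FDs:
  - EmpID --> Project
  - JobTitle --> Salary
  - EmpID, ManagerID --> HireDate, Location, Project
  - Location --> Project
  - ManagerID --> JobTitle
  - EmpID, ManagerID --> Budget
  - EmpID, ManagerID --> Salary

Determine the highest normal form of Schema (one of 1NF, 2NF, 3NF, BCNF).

Candidate key: {EmpID, ManagerID}. Prime attributes: {EmpID, ManagerID}.
EmpID --> Project: {EmpID}⁺ = {EmpID, Project}, which is not all of the attributes, so the left side is not a superkey — BCNF is violated.
EmpID --> Project has non-prime {Project} on the right and a non-superkey on the left, so 3NF fails.
{EmpID} is a proper subset of the key {EmpID, ManagerID}, and {EmpID}⁺ contains the non-prime attribute {Project} — a partial dependency, so 2NF is violated.

1NF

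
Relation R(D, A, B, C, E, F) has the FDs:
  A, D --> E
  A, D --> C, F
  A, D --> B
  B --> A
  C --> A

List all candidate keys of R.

No FD produces {D}, so it must be in every candidate key.
{A, D}⁺ = {A, B, C, D, E, F}, which is every attribute, so {A, D} is a candidate key.
{B, D}⁺ = {A, B, C, D, E, F}, which is every attribute, so {B, D} is a candidate key.
{C, D}⁺ = {A, B, C, D, E, F}, which is every attribute, so {C, D} is a candidate key.
Any other superkey properly contains one of these, so there are no further candidate keys.

{A, D}, {B, D}, {C, D}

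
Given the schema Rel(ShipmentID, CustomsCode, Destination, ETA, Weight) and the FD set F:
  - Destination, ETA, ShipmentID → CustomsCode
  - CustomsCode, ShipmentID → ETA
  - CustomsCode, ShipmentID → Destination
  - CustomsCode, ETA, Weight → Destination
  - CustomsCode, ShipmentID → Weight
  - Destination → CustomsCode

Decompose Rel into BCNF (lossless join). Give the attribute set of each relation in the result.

{CustomsCode, Destination}; {CustomsCode, ETA, ShipmentID, Weight}; {Destination, ETA, Weight}

Candidate keys of the original relation: {CustomsCode, ShipmentID}, {Destination, ShipmentID}.
{CustomsCode, Destination, ETA, ShipmentID, Weight}: {CustomsCode, ETA, Weight} determines {CustomsCode, Destination, ETA, Weight} here but is not a superkey — split on CustomsCode, ETA, Weight → Destination, giving {CustomsCode, Destination, ETA, Weight} and {CustomsCode, ETA, ShipmentID, Weight}.
{CustomsCode, Destination, ETA, Weight}: {Destination} determines {CustomsCode, Destination} here but is not a superkey — split on Destination → CustomsCode, giving {CustomsCode, Destination} and {Destination, ETA, Weight}.
{CustomsCode, Destination} has no BCNF violation.
{Destination, ETA, Weight} has no BCNF violation.
{CustomsCode, ETA, ShipmentID, Weight} has no BCNF violation.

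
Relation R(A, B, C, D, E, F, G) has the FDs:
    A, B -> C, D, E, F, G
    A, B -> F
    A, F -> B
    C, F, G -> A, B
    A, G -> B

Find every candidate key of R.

{A, B}⁺ = {A, B, C, D, E, F, G}, which is every attribute, so {A, B} is a candidate key.
{A, F}⁺ = {A, B, C, D, E, F, G}, which is every attribute, so {A, F} is a candidate key.
{A, G}⁺ = {A, B, C, D, E, F, G}, which is every attribute, so {A, G} is a candidate key.
{C, F, G}⁺ = {A, B, C, D, E, F, G}, which is every attribute, so {C, F, G} is a candidate key.
Any other superkey properly contains one of these, so there are no further candidate keys.

{A, B}, {A, F}, {A, G}, {C, F, G}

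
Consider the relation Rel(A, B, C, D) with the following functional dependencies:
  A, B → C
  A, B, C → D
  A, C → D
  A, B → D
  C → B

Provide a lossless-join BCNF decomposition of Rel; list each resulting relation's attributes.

{A, C, D}; {B, C}

Candidate keys of the original relation: {A, B}, {A, C}.
In {A, B, C, D}, {C} is not a superkey ({C}⁺ restricted to this set is {B, C}), so split on C → B into {B, C} and {A, C, D}.
{B, C}: every determinant is a superkey — BCNF.
{A, C, D}: every determinant is a superkey — BCNF.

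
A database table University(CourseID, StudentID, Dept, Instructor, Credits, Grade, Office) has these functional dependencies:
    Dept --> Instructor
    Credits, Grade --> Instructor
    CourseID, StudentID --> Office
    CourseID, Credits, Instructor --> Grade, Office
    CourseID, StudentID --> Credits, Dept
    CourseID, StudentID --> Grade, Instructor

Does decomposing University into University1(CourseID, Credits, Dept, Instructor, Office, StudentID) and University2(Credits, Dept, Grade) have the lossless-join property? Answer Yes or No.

No

The shared attributes are {Credits, Dept} and {Credits, Dept}⁺ = {Credits, Dept, Instructor}.
The closure covers neither University1 nor University2 entirely; the join is not lossless.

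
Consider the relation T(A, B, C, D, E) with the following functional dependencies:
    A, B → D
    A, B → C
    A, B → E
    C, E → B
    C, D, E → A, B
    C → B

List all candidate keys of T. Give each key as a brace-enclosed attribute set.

{A, B} is a candidate key since {A, B}⁺ = {A, B, C, D, E} covers every attribute.
{A, C} is a candidate key since {A, C}⁺ = {A, B, C, D, E} covers every attribute.
{C, D, E} is a candidate key since {C, D, E}⁺ = {A, B, C, D, E} covers every attribute.
These are minimal and exhaustive — every other superkey contains one of them.

{A, B}, {A, C}, {C, D, E}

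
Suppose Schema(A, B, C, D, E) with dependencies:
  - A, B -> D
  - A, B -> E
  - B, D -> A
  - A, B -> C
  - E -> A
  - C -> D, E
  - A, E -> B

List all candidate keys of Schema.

{A, B}, {B, D}, {C}, {E}

{C}⁺ = {A, B, C, D, E}, which is every attribute, so {C} is a candidate key.
{E}⁺ = {A, B, C, D, E}, which is every attribute, so {E} is a candidate key.
{A, B}⁺ = {A, B, C, D, E}, which is every attribute, so {A, B} is a candidate key.
{B, D}⁺ = {A, B, C, D, E}, which is every attribute, so {B, D} is a candidate key.
No proper subset of any of these is a key, and no other minimal superkey exists.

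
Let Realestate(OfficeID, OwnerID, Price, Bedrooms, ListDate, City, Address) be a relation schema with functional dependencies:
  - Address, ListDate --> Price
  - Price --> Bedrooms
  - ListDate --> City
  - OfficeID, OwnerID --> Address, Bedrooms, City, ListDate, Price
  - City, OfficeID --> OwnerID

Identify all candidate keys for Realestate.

No FD produces {OfficeID}, so it must be in every candidate key.
{City, OfficeID} is a candidate key since {City, OfficeID}⁺ = {Address, Bedrooms, City, ListDate, OfficeID, OwnerID, Price} covers every attribute.
{ListDate, OfficeID} is a candidate key since {ListDate, OfficeID}⁺ = {Address, Bedrooms, City, ListDate, OfficeID, OwnerID, Price} covers every attribute.
{OfficeID, OwnerID} is a candidate key since {OfficeID, OwnerID}⁺ = {Address, Bedrooms, City, ListDate, OfficeID, OwnerID, Price} covers every attribute.
No proper subset of any of these is a key, and no other minimal superkey exists.

{City, OfficeID}, {ListDate, OfficeID}, {OfficeID, OwnerID}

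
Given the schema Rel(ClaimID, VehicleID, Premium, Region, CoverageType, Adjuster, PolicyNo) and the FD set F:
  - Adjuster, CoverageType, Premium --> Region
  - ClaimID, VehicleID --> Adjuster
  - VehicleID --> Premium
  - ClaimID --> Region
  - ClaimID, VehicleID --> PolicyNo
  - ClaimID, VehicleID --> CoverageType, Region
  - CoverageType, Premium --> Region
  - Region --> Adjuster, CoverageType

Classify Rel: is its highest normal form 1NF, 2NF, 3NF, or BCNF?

Candidate key: {ClaimID, VehicleID}. Prime attributes: {ClaimID, VehicleID}.
Adjuster, CoverageType, Premium --> Region: {Adjuster, CoverageType, Premium}⁺ = {Adjuster, CoverageType, Premium, Region}, which is not all of the attributes, so the left side is not a superkey — BCNF is violated.
Because {Region} is non-prime and the left side of Adjuster, CoverageType, Premium --> Region is not a superkey, the relation is not in 3NF.
{ClaimID} is a proper subset of the key {ClaimID, VehicleID}, and {ClaimID}⁺ contains the non-prime attributes {Adjuster, CoverageType, Region} — a partial dependency, so 2NF is violated.

1NF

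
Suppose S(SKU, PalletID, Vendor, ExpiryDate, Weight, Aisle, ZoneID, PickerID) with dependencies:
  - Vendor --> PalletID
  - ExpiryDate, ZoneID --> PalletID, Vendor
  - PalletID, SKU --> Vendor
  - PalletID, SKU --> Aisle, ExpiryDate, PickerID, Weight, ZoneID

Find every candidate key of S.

{ExpiryDate, SKU, ZoneID}, {PalletID, SKU}, {SKU, Vendor}

No FD produces {SKU}, so it must be in every candidate key.
{PalletID, SKU} is a candidate key since {PalletID, SKU}⁺ = {Aisle, ExpiryDate, PalletID, PickerID, SKU, Vendor, Weight, ZoneID} covers every attribute.
{SKU, Vendor} is a candidate key since {SKU, Vendor}⁺ = {Aisle, ExpiryDate, PalletID, PickerID, SKU, Vendor, Weight, ZoneID} covers every attribute.
{ExpiryDate, SKU, ZoneID} is a candidate key since {ExpiryDate, SKU, ZoneID}⁺ = {Aisle, ExpiryDate, PalletID, PickerID, SKU, Vendor, Weight, ZoneID} covers every attribute.
These are minimal and exhaustive — every other superkey contains one of them.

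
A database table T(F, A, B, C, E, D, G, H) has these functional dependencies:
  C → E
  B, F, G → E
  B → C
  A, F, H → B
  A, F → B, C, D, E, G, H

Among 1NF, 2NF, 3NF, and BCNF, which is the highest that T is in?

Candidate key: {A, F}. Prime attributes: {A, F}.
C → E: {C}⁺ = {C, E}, which is not all of the attributes, so the left side is not a superkey — BCNF is violated.
C → E has non-prime {E} on the right and a non-superkey on the left, so 3NF fails.
No non-prime attribute depends on a proper subset of any candidate key, so 2NF holds.

2NF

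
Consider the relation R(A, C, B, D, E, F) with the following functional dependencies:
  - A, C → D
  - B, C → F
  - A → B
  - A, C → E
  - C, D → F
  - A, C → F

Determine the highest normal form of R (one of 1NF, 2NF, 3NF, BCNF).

1NF

Candidate key: {A, C}. Prime attributes: {A, C}.
B, C → F: {B, C}⁺ = {B, C, F}, which is not all of the attributes, so the left side is not a superkey — BCNF is violated.
Because {F} is non-prime and the left side of B, C → F is not a superkey, the relation is not in 3NF.
{A} is a proper subset of the key {A, C}, and {A}⁺ contains the non-prime attribute {B} — a partial dependency, so 2NF is violated.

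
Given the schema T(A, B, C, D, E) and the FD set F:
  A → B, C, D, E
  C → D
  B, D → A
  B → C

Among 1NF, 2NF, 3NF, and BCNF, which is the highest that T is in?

2NF

Candidate keys: {A}, {B}. Prime attributes: {A, B}.
C → D: {C}⁺ = {C, D}, which is not all of the attributes, so the left side is not a superkey — BCNF is violated.
C → D determines the non-prime attribute {D} from a non-superkey — 3NF is violated.
Every candidate key is a single attribute, so no partial dependency is possible; 2NF holds.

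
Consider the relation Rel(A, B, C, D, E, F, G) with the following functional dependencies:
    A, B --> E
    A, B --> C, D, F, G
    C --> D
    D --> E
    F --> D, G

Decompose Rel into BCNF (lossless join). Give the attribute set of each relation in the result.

Candidate key of the original relation: {A, B}.
{A, B, C, D, E, F, G}: {C} determines {C, D, E} here but is not a superkey — split on C --> D, E, giving {C, D, E} and {A, B, C, F, G}.
{C, D, E}: {D} determines {D, E} here but is not a superkey — split on D --> E, giving {D, E} and {C, D}.
{D, E} is in BCNF.
{C, D} is in BCNF.
{A, B, C, F, G}: {F} determines {F, G} here but is not a superkey — split on F --> G, giving {F, G} and {A, B, C, F}.
{F, G} is in BCNF.
{A, B, C, F} is in BCNF.

{A, B, C, F}; {C, D}; {D, E}; {F, G}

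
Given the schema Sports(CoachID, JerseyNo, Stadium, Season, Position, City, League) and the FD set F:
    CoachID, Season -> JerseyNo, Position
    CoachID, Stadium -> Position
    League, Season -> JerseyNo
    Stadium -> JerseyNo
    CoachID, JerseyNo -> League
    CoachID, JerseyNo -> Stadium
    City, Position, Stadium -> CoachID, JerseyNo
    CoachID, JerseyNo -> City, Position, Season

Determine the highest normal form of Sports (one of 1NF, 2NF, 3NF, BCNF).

3NF

Candidate keys: {City, Position, Stadium}, {CoachID, JerseyNo}, {CoachID, Season}, {CoachID, Stadium}. Prime attributes: {City, CoachID, JerseyNo, Position, Season, Stadium}.
League, Season -> JerseyNo breaks BCNF: {League, Season}⁺ = {JerseyNo, League, Season}, so {League, Season} is not a superkey.
Its right-hand attributes {JerseyNo} are all prime, as are those of every other non-superkey FD — the relation is in 3NF.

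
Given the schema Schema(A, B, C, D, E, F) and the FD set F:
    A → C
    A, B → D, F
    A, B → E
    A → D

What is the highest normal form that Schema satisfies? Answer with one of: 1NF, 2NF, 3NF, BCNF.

Candidate key: {A, B}. Prime attributes: {A, B}.
For A → C we have {A}⁺ = {A, C, D}; {A} is not a superkey, so BCNF fails.
A → C has non-prime {C} on the right and a non-superkey on the left, so 3NF fails.
The proper key subset {A} of {A, B} determines non-prime {C, D}, so the relation is not even in 2NF.

1NF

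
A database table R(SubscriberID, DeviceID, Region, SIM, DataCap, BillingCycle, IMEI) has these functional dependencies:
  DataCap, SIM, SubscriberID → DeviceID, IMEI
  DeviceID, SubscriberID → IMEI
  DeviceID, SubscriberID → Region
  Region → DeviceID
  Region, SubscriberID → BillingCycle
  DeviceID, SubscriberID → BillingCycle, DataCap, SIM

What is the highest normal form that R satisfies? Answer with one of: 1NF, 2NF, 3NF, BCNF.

Candidate keys: {DataCap, SIM, SubscriberID}, {DeviceID, SubscriberID}, {Region, SubscriberID}. Prime attributes: {DataCap, DeviceID, Region, SIM, SubscriberID}.
For Region → DeviceID we have {Region}⁺ = {DeviceID, Region}; {Region} is not a superkey, so BCNF fails.
Since {DeviceID} ⊆ prime attributes and every other non-superkey FD also has a prime right side, the schema is in 3NF.

3NF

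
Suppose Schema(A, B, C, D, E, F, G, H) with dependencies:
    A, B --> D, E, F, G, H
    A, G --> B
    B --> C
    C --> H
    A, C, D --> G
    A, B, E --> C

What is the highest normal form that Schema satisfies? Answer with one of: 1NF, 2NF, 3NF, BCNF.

1NF

Candidate keys: {A, B}, {A, C, D}, {A, G}. Prime attributes: {A, B, C, D, G}.
B --> C breaks BCNF: {B}⁺ = {B, C, H}, so {B} is not a superkey.
C --> H determines the non-prime attribute {H} from a non-superkey — 3NF is violated.
{B} is a proper subset of the key {A, B}, and {B}⁺ contains the non-prime attribute {H} — a partial dependency, so 2NF is violated.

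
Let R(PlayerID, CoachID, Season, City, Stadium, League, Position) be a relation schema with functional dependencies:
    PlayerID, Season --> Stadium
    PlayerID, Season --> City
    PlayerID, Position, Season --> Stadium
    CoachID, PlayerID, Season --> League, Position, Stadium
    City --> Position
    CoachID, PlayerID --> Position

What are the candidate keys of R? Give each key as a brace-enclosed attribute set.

{CoachID, PlayerID, Season}

No FD produces {CoachID, PlayerID, Season}, so they must be in every candidate key.
{CoachID, PlayerID, Season} is a candidate key since {CoachID, PlayerID, Season}⁺ = {City, CoachID, League, PlayerID, Position, Season, Stadium} covers every attribute.
Every other attribute set either contains this one or has a smaller closure.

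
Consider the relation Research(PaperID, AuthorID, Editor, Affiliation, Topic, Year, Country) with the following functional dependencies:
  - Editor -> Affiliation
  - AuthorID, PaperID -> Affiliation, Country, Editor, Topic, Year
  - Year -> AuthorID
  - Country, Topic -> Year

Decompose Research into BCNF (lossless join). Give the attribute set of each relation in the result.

Candidate keys of the original relation: {AuthorID, PaperID}, {Country, PaperID, Topic}, {PaperID, Year}.
Within {Affiliation, AuthorID, Country, Editor, PaperID, Topic, Year}: {Editor}⁺ ∩ {Affiliation, AuthorID, Country, Editor, PaperID, Topic, Year} = {Affiliation, Editor}, not the whole set, so Editor -> Affiliation violates BCNF; decompose into {Affiliation, Editor} and {AuthorID, Country, Editor, PaperID, Topic, Year}.
{Affiliation, Editor}: every determinant is a superkey — BCNF.
Within {AuthorID, Country, Editor, PaperID, Topic, Year}: {Year}⁺ ∩ {AuthorID, Country, Editor, PaperID, Topic, Year} = {AuthorID, Year}, not the whole set, so Year -> AuthorID violates BCNF; decompose into {AuthorID, Year} and {Country, Editor, PaperID, Topic, Year}.
{AuthorID, Year}: every determinant is a superkey — BCNF.
Within {Country, Editor, PaperID, Topic, Year}: {Country, Topic}⁺ ∩ {Country, Editor, PaperID, Topic, Year} = {Country, Topic, Year}, not the whole set, so Country, Topic -> Year violates BCNF; decompose into {Country, Topic, Year} and {Country, Editor, PaperID, Topic}.
{Country, Topic, Year}: every determinant is a superkey — BCNF.
{Country, Editor, PaperID, Topic}: every determinant is a superkey — BCNF.

{Affiliation, Editor}; {AuthorID, Year}; {Country, Editor, PaperID, Topic}; {Country, Topic, Year}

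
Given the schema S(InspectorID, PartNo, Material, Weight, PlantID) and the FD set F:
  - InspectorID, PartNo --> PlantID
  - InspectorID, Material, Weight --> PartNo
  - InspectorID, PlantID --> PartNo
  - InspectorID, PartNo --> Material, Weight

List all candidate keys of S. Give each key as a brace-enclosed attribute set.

{InspectorID, Material, Weight}, {InspectorID, PartNo}, {InspectorID, PlantID}

{InspectorID} never appears on the right of any FD, so every key must include it.
{InspectorID, PartNo}⁺ = {InspectorID, Material, PartNo, PlantID, Weight}, which is every attribute, so {InspectorID, PartNo} is a candidate key.
{InspectorID, PlantID}⁺ = {InspectorID, Material, PartNo, PlantID, Weight}, which is every attribute, so {InspectorID, PlantID} is a candidate key.
{InspectorID, Material, Weight}⁺ = {InspectorID, Material, PartNo, PlantID, Weight}, which is every attribute, so {InspectorID, Material, Weight} is a candidate key.
Any other superkey properly contains one of these, so there are no further candidate keys.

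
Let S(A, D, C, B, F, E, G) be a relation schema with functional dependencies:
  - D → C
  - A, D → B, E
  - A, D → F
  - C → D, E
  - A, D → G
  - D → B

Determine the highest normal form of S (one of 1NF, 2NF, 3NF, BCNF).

1NF

Candidate keys: {A, C}, {A, D}. Prime attributes: {A, C, D}.
For D → C we have {D}⁺ = {B, C, D, E}; {D} is not a superkey, so BCNF fails.
C → D, E has non-prime {E} on the right and a non-superkey on the left, so 3NF fails.
{C} is a proper subset of the key {A, C}, and {C}⁺ contains the non-prime attributes {B, E} — a partial dependency, so 2NF is violated.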